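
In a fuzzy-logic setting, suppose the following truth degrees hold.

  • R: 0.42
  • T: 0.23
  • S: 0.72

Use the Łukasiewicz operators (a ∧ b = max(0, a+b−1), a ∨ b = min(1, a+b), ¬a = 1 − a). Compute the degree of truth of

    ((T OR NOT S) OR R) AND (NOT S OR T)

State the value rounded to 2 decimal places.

0.44

NOT S = 1 − 0.72 = 0.28
T OR NOT S = min(1, a+b) on (0.23, 0.28) = 0.51
(T OR NOT S) OR R = min(1, a+b) on (0.51, 0.42) = 0.93
NOT S = 1 − 0.72 = 0.28
NOT S OR T = min(1, a+b) on (0.28, 0.23) = 0.51
((T OR NOT S) OR R) AND (NOT S OR T) = max(0, a+b−1) on (0.93, 0.51) = 0.44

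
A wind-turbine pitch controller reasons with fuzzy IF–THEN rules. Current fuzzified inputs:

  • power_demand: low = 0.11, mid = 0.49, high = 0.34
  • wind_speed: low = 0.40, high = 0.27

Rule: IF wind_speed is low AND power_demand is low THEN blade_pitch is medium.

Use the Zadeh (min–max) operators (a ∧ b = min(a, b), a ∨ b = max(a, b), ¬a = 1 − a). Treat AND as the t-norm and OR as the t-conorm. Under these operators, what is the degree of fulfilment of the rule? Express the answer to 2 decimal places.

firing strength: low=0.40, low=0.11; AND[min(a, b)] → w = 0.11

0.11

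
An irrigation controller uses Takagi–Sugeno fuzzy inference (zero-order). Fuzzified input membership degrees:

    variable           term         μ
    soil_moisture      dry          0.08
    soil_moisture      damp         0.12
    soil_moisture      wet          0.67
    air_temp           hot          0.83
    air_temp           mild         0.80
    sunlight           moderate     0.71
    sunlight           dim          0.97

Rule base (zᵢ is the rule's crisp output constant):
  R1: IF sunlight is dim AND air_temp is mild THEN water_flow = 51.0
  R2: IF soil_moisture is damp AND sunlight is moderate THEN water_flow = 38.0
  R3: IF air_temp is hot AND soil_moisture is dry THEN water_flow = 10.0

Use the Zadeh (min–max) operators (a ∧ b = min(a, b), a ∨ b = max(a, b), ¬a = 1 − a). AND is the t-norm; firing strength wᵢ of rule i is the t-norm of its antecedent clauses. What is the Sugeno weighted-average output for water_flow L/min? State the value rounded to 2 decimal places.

R1 (z=51.0): dim=0.97, mild=0.80; AND[min(a, b)] → w = 0.80
R2 (z=38.0): damp=0.12, moderate=0.71; AND[min(a, b)] → w = 0.12
R3 (z=10.0): hot=0.83, dry=0.08; AND[min(a, b)] → w = 0.08
Weighted average = (0.80·51.0 + 0.12·38.0 + 0.08·10.0) / (0.80 + 0.12 + 0.08)
  = 46.1600 / 1.0000 = 46.16

46.16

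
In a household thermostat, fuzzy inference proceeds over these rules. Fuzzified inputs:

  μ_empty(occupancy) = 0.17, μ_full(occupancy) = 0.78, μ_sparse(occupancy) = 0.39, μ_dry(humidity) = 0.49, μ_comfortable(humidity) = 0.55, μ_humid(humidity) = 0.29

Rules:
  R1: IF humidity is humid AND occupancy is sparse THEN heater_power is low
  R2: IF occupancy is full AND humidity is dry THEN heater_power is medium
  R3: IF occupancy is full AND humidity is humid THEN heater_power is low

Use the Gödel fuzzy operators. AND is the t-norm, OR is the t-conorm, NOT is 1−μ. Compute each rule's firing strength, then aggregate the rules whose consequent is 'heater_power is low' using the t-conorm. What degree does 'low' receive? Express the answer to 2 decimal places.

R1: humid=0.29, sparse=0.39; AND[min(a, b)] → w = 0.29
R2: full=0.78, dry=0.49; AND[min(a, b)] → w = 0.49
R3: full=0.78, humid=0.29; AND[min(a, b)] → w = 0.29
Rules with consequent 'low': {R1, R3} → strengths 0.29, 0.29
Aggregate via t-conorm [max(a, b)]: 0.29

0.29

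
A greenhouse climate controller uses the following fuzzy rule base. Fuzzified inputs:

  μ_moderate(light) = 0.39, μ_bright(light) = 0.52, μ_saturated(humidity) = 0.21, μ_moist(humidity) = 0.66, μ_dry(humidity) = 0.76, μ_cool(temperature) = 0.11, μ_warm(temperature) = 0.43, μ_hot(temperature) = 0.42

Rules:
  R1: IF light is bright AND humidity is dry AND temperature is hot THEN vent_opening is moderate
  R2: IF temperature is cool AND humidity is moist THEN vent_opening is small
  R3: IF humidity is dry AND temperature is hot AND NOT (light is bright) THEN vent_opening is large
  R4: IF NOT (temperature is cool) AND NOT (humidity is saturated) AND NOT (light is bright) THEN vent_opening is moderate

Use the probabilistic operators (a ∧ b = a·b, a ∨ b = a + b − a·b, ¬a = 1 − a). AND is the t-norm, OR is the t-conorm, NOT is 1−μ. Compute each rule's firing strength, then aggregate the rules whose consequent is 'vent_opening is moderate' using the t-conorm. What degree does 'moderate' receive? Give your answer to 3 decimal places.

0.447

R1: bright=0.52, dry=0.76, hot=0.42; AND[a·b] → w = 0.1660
R2: cool=0.11, moist=0.66; AND[a·b] → w = 0.0726
R3: dry=0.76, hot=0.42, ¬bright=1−0.52=0.48; AND[a·b] → w = 0.1532
R4: ¬cool=1−0.11=0.89, ¬saturated=1−0.21=0.79, ¬bright=1−0.52=0.48; AND[a·b] → w = 0.3375
Rules with consequent 'moderate': {R1, R4} → strengths 0.1660, 0.3375
Aggregate via t-conorm [a + b − a·b]: 0.4475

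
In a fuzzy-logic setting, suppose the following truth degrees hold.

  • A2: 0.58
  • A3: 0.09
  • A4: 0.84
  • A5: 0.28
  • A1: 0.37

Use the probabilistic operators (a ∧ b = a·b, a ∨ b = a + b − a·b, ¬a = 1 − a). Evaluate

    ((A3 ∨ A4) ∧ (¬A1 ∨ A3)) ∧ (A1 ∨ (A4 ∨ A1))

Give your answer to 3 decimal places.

A3 ∨ A4 = a + b − a·b on (0.0900, 0.8400) = 0.8544
¬A1 = 1 − 0.3700 = 0.6300
¬A1 ∨ A3 = a + b − a·b on (0.6300, 0.0900) = 0.6633
(A3 ∨ A4) ∧ (¬A1 ∨ A3) = a·b on (0.8544, 0.6633) = 0.5667
A4 ∨ A1 = a + b − a·b on (0.8400, 0.3700) = 0.8992
A1 ∨ (A4 ∨ A1) = a + b − a·b on (0.3700, 0.8992) = 0.9365
((A3 ∨ A4) ∧ (¬A1 ∨ A3)) ∧ (A1 ∨ (A4 ∨ A1)) = a·b on (0.5667, 0.9365) = 0.5307

0.531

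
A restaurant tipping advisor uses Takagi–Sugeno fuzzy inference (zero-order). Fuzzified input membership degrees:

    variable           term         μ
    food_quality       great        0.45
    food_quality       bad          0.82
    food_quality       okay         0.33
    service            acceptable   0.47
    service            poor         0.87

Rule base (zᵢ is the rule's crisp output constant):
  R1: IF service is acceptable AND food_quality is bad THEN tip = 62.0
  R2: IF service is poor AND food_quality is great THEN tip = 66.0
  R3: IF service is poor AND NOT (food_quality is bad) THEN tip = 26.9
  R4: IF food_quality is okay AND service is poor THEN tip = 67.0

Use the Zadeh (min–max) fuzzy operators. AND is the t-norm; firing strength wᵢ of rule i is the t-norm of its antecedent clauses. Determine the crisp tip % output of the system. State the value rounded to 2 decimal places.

R1 (z=62.0): acceptable=0.47, bad=0.82; AND[min(a, b)] → w = 0.47
R2 (z=66.0): poor=0.87, great=0.45; AND[min(a, b)] → w = 0.45
R3 (z=26.9): poor=0.87, ¬bad=1−0.82=0.18; AND[min(a, b)] → w = 0.18
R4 (z=67.0): okay=0.33, poor=0.87; AND[min(a, b)] → w = 0.33
Weighted average = (0.47·62.0 + 0.45·66.0 + 0.18·26.9 + 0.33·67.0) / (0.47 + 0.45 + 0.18 + 0.33)
  = 85.7920 / 1.4300 = 59.99

59.99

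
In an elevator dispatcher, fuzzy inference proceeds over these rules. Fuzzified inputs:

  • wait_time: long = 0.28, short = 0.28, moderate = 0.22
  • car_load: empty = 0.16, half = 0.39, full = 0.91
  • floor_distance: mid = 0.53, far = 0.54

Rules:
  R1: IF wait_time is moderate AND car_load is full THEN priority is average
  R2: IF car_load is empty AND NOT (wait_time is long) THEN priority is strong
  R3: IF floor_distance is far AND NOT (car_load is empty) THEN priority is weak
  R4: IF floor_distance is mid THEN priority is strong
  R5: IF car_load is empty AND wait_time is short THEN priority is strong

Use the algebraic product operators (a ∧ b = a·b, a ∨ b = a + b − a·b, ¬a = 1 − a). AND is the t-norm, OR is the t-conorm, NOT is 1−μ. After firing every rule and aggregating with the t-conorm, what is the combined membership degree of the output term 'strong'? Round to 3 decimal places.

R1: moderate=0.22, full=0.91; AND[a·b] → w = 0.2002
R2: empty=0.16, ¬long=1−0.28=0.72; AND[a·b] → w = 0.1152
R3: far=0.54, ¬empty=1−0.16=0.84; AND[a·b] → w = 0.4536
R4: mid=0.53 → w = 0.5300
R5: empty=0.16, short=0.28; AND[a·b] → w = 0.0448
Rules with consequent 'strong': {R2, R4, R5} → strengths 0.1152, 0.5300, 0.0448
Aggregate via t-conorm [a + b − a·b]: 0.6028

0.603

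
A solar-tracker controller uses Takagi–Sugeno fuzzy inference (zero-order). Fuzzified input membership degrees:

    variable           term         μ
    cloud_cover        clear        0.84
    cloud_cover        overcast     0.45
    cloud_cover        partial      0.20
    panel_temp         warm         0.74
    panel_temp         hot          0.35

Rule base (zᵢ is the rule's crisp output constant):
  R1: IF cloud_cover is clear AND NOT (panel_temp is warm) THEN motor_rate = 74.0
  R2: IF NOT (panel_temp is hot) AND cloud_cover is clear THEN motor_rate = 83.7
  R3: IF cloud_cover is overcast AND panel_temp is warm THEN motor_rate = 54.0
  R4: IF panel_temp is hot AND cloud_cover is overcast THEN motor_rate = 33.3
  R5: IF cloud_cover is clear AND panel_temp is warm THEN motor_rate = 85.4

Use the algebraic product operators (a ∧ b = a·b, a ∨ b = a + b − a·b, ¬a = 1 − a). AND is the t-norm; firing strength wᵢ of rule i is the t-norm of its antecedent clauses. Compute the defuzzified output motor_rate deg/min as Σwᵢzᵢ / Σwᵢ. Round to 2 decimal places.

R1 (z=74.0): clear=0.84, ¬warm=1−0.74=0.26; AND[a·b] → w = 0.2184
R2 (z=83.7): ¬hot=1−0.35=0.65, clear=0.84; AND[a·b] → w = 0.5460
R3 (z=54.0): overcast=0.45, warm=0.74; AND[a·b] → w = 0.3330
R4 (z=33.3): hot=0.35, overcast=0.45; AND[a·b] → w = 0.1575
R5 (z=85.4): clear=0.84, warm=0.74; AND[a·b] → w = 0.6216
Weighted average = (0.2184·74.0 + 0.5460·83.7 + 0.3330·54.0 + 0.1575·33.3 + 0.6216·85.4) / (0.2184 + 0.5460 + 0.3330 + 0.1575 + 0.6216)
  = 138.1732 / 1.8765 = 73.63

73.63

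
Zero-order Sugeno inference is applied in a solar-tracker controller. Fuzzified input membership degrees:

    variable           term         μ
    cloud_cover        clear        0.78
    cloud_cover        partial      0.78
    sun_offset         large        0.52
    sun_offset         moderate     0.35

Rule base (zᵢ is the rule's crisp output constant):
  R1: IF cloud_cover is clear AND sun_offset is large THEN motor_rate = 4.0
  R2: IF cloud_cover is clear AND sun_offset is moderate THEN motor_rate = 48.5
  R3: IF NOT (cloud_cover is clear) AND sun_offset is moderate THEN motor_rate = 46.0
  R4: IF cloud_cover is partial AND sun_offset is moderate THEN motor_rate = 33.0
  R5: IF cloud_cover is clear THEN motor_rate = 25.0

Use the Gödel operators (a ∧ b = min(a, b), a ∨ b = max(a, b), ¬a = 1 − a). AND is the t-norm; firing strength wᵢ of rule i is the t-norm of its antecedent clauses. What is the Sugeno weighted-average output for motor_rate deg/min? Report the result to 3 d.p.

R1 (z=4.0): clear=0.78, large=0.52; AND[min(a, b)] → w = 0.52
R2 (z=48.5): clear=0.78, moderate=0.35; AND[min(a, b)] → w = 0.35
R3 (z=46.0): ¬clear=1−0.78=0.22, moderate=0.35; AND[min(a, b)] → w = 0.22
R4 (z=33.0): partial=0.78, moderate=0.35; AND[min(a, b)] → w = 0.35
R5 (z=25.0): clear=0.78 → w = 0.78
Weighted average = (0.52·4.0 + 0.35·48.5 + 0.22·46.0 + 0.35·33.0 + 0.78·25.0) / (0.52 + 0.35 + 0.22 + 0.35 + 0.78)
  = 60.2250 / 2.2200 = 27.128

27.128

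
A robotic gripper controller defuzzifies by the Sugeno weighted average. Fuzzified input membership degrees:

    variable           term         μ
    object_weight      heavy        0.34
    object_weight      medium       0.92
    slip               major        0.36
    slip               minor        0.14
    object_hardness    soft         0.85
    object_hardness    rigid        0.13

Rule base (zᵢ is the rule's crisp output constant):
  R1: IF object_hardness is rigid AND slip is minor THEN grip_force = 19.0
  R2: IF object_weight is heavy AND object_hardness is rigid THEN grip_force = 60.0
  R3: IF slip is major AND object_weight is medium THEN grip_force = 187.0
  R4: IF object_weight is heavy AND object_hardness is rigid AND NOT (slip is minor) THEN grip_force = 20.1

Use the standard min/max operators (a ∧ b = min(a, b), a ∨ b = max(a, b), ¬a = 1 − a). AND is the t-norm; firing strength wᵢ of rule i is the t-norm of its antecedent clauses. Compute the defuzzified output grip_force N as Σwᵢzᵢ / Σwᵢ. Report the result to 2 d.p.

R1 (z=19.0): rigid=0.13, minor=0.14; AND[min(a, b)] → w = 0.13
R2 (z=60.0): heavy=0.34, rigid=0.13; AND[min(a, b)] → w = 0.13
R3 (z=187.0): major=0.36, medium=0.92; AND[min(a, b)] → w = 0.36
R4 (z=20.1): heavy=0.34, rigid=0.13, ¬minor=1−0.14=0.86; AND[min(a, b)] → w = 0.13
Weighted average = (0.13·19.0 + 0.13·60.0 + 0.36·187.0 + 0.13·20.1) / (0.13 + 0.13 + 0.36 + 0.13)
  = 80.2030 / 0.7500 = 106.94

106.94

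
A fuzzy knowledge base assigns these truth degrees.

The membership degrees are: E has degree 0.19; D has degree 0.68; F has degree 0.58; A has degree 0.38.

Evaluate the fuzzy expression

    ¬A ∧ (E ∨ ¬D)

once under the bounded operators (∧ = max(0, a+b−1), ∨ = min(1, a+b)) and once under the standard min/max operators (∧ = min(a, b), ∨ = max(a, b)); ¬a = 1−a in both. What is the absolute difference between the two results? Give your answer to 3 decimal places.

0.190

Under bounded:
  ¬A = 1 − 0.38 = 0.62
  ¬D = 1 − 0.68 = 0.32
  E ∨ ¬D = min(1, a+b) on (0.19, 0.32) = 0.51
  ¬A ∧ (E ∨ ¬D) = max(0, a+b−1) on (0.62, 0.51) = 0.13
  → value = 0.1300
Under standard min/max:
  ¬A = 1 − 0.38 = 0.62
  ¬D = 1 − 0.68 = 0.32
  E ∨ ¬D = max(a, b) on (0.19, 0.32) = 0.32
  ¬A ∧ (E ∨ ¬D) = min(a, b) on (0.62, 0.32) = 0.32
  → value = 0.3200
|0.1300 − 0.3200| = 0.190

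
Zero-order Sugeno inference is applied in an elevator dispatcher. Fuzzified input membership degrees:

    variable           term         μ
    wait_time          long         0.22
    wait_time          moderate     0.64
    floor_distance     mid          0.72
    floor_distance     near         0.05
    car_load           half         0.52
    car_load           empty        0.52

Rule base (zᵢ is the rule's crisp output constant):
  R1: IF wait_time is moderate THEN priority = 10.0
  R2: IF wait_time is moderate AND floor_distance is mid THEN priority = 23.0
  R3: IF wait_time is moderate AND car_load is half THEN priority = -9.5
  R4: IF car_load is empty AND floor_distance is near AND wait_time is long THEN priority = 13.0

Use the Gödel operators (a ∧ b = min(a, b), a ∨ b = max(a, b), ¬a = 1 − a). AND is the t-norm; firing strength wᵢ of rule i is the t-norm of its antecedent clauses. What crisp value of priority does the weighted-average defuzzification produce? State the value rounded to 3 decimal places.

9.097

R1 (z=10.0): moderate=0.64 → w = 0.64
R2 (z=23.0): moderate=0.64, mid=0.72; AND[min(a, b)] → w = 0.64
R3 (z=-9.5): moderate=0.64, half=0.52; AND[min(a, b)] → w = 0.52
R4 (z=13.0): empty=0.52, near=0.05, long=0.22; AND[min(a, b)] → w = 0.05
Weighted average = (0.64·10.0 + 0.64·23.0 + 0.52·-9.5 + 0.05·13.0) / (0.64 + 0.64 + 0.52 + 0.05)
  = 16.8300 / 1.8500 = 9.097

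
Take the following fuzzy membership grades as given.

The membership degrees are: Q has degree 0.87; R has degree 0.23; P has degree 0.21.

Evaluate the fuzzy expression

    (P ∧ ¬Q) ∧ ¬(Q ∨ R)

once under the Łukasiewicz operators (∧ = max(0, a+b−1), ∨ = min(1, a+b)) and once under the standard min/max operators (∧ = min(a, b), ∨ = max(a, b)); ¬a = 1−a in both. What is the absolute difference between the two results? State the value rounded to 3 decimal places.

Under Łukasiewicz:
  ¬Q = 1 − 0.87 = 0.13
  P ∧ ¬Q = max(0, a+b−1) on (0.21, 0.13) = 0.00
  Q ∨ R = min(1, a+b) on (0.87, 0.23) = 1.00
  ¬(Q ∨ R) = 1 − 1.00 = 0.00
  (P ∧ ¬Q) ∧ ¬(Q ∨ R) = max(0, a+b−1) on (0.00, 0.00) = 0.00
  → value = 0.0000
Under standard min/max:
  ¬Q = 1 − 0.87 = 0.13
  P ∧ ¬Q = min(a, b) on (0.21, 0.13) = 0.13
  Q ∨ R = max(a, b) on (0.87, 0.23) = 0.87
  ¬(Q ∨ R) = 1 − 0.87 = 0.13
  (P ∧ ¬Q) ∧ ¬(Q ∨ R) = min(a, b) on (0.13, 0.13) = 0.13
  → value = 0.1300
|0.0000 − 0.1300| = 0.130

0.130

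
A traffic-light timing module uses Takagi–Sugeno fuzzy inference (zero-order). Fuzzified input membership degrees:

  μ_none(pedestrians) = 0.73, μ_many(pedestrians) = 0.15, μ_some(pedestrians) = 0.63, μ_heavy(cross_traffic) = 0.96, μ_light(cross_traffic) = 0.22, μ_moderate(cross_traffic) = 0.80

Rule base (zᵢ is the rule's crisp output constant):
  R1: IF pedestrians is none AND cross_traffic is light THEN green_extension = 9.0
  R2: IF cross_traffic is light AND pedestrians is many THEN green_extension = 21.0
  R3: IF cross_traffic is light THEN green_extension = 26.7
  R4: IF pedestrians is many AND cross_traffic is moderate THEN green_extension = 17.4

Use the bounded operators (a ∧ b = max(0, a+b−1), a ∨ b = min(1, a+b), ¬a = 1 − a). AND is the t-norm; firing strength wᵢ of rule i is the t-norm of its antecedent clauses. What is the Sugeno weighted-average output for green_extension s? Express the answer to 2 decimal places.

26.70

R1 (z=9.0): none=0.73, light=0.22; AND[max(0, a+b−1)] → w = 0.00
R2 (z=21.0): light=0.22, many=0.15; AND[max(0, a+b−1)] → w = 0.00
R3 (z=26.7): light=0.22 → w = 0.22
R4 (z=17.4): many=0.15, moderate=0.80; AND[max(0, a+b−1)] → w = 0.00
Weighted average = (0.00·9.0 + 0.00·21.0 + 0.22·26.7 + 0.00·17.4) / (0.00 + 0.00 + 0.22 + 0.00)
  = 5.8740 / 0.2200 = 26.70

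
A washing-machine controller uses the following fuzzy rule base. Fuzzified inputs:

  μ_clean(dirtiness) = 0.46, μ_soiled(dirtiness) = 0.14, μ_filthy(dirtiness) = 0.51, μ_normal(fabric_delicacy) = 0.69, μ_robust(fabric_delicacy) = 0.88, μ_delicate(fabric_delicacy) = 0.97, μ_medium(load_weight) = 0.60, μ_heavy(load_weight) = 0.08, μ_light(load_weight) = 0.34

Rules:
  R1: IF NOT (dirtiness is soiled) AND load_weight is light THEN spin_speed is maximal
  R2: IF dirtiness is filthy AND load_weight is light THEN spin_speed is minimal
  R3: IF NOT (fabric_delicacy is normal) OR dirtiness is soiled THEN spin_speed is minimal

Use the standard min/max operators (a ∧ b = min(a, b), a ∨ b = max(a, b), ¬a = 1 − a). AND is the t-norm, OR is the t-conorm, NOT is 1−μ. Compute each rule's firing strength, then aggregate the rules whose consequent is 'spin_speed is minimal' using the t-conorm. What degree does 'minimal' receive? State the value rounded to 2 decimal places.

R1: ¬soiled=1−0.14=0.86, light=0.34; AND[min(a, b)] → w = 0.34
R2: filthy=0.51, light=0.34; AND[min(a, b)] → w = 0.34
R3: ¬normal=1−0.69=0.31, soiled=0.14; OR[max(a, b)] → w = 0.31
Rules with consequent 'minimal': {R2, R3} → strengths 0.34, 0.31
Aggregate via t-conorm [max(a, b)]: 0.34

0.34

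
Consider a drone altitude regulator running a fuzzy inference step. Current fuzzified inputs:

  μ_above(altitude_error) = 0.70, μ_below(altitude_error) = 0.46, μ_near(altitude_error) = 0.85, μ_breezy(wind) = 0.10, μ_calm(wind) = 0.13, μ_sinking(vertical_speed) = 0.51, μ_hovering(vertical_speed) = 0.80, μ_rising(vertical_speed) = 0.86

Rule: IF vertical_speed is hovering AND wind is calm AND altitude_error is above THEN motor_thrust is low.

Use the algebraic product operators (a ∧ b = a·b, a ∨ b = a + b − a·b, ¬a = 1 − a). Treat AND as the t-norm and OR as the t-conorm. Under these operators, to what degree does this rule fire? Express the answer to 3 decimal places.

0.073

firing strength: hovering=0.80, calm=0.13, above=0.70; AND[a·b] → w = 0.0728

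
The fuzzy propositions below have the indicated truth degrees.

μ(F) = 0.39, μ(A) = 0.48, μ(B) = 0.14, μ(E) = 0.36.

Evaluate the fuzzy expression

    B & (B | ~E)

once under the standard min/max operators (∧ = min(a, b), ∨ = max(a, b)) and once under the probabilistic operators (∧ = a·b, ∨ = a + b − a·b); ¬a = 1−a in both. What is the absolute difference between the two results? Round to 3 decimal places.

0.043

Under standard min/max:
  ~E = 1 − 0.36 = 0.64
  B | ~E = max(a, b) on (0.14, 0.64) = 0.64
  B & (B | ~E) = min(a, b) on (0.14, 0.64) = 0.14
  → value = 0.1400
Under probabilistic:
  ~E = 1 − 0.3600 = 0.6400
  B | ~E = a + b − a·b on (0.1400, 0.6400) = 0.6904
  B & (B | ~E) = a·b on (0.1400, 0.6904) = 0.0967
  → value = 0.0967
|0.1400 − 0.0967| = 0.043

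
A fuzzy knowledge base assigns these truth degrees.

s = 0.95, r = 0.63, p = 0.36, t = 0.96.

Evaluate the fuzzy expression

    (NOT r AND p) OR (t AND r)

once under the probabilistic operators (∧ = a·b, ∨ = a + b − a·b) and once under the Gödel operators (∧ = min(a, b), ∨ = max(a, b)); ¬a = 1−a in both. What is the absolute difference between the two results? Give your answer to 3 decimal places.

Under probabilistic:
  NOT r = 1 − 0.6300 = 0.3700
  NOT r AND p = a·b on (0.3700, 0.3600) = 0.1332
  t AND r = a·b on (0.9600, 0.6300) = 0.6048
  (NOT r AND p) OR (t AND r) = a + b − a·b on (0.1332, 0.6048) = 0.6574
  → value = 0.6574
Under Gödel:
  NOT r = 1 − 0.63 = 0.37
  NOT r AND p = min(a, b) on (0.37, 0.36) = 0.36
  t AND r = min(a, b) on (0.96, 0.63) = 0.63
  (NOT r AND p) OR (t AND r) = max(a, b) on (0.36, 0.63) = 0.63
  → value = 0.6300
|0.6574 − 0.6300| = 0.027

0.027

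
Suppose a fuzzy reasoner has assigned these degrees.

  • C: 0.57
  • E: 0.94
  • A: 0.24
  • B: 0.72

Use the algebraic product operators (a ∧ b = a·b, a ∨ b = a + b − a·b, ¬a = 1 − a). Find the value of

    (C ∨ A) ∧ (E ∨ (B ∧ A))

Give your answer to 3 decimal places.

C ∨ A = a + b − a·b on (0.5700, 0.2400) = 0.6732
B ∧ A = a·b on (0.7200, 0.2400) = 0.1728
E ∨ (B ∧ A) = a + b − a·b on (0.9400, 0.1728) = 0.9504
(C ∨ A) ∧ (E ∨ (B ∧ A)) = a·b on (0.6732, 0.9504) = 0.6398

0.640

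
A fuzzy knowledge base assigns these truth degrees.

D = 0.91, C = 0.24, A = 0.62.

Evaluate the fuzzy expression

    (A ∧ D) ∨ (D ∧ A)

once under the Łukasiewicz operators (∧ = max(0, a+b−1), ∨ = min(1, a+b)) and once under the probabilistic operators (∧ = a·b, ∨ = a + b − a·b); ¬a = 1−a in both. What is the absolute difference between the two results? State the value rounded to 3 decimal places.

Under Łukasiewicz:
  A ∧ D = max(0, a+b−1) on (0.62, 0.91) = 0.53
  D ∧ A = max(0, a+b−1) on (0.91, 0.62) = 0.53
  (A ∧ D) ∨ (D ∧ A) = min(1, a+b) on (0.53, 0.53) = 1.00
  → value = 1.0000
Under probabilistic:
  A ∧ D = a·b on (0.6200, 0.9100) = 0.5642
  D ∧ A = a·b on (0.9100, 0.6200) = 0.5642
  (A ∧ D) ∨ (D ∧ A) = a + b − a·b on (0.5642, 0.5642) = 0.8101
  → value = 0.8101
|1.0000 − 0.8101| = 0.190

0.190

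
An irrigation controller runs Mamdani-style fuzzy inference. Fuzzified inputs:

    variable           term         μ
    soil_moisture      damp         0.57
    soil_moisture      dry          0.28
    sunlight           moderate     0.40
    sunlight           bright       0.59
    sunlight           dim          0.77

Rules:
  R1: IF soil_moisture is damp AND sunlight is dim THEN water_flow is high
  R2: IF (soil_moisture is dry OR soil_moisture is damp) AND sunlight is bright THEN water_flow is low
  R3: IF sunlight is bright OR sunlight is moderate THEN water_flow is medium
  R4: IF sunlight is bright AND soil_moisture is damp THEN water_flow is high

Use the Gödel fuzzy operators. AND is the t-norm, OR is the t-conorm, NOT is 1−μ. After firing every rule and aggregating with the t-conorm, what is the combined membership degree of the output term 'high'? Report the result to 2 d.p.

R1: damp=0.57, dim=0.77; AND[min(a, b)] → w = 0.57
R2: (dry=0.28 OR damp=0.57) = 0.57; AND[min(a, b)] with bright=0.59 → w = 0.57
R3: bright=0.59, moderate=0.40; OR[max(a, b)] → w = 0.59
R4: bright=0.59, damp=0.57; AND[min(a, b)] → w = 0.57
Rules with consequent 'high': {R1, R4} → strengths 0.57, 0.57
Aggregate via t-conorm [max(a, b)]: 0.57

0.57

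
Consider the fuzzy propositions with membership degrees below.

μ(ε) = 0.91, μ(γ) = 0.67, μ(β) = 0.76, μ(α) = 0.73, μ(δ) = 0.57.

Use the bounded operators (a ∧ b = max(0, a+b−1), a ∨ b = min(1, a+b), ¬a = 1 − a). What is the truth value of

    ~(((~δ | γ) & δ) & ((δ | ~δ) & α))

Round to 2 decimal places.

~δ = 1 − 0.57 = 0.43
~δ | γ = min(1, a+b) on (0.43, 0.67) = 1.00
(~δ | γ) & δ = max(0, a+b−1) on (1.00, 0.57) = 0.57
~δ = 1 − 0.57 = 0.43
δ | ~δ = min(1, a+b) on (0.57, 0.43) = 1.00
(δ | ~δ) & α = max(0, a+b−1) on (1.00, 0.73) = 0.73
((~δ | γ) & δ) & ((δ | ~δ) & α) = max(0, a+b−1) on (0.57, 0.73) = 0.30
~(((~δ | γ) & δ) & ((δ | ~δ) & α)) = 1 − 0.30 = 0.70

0.70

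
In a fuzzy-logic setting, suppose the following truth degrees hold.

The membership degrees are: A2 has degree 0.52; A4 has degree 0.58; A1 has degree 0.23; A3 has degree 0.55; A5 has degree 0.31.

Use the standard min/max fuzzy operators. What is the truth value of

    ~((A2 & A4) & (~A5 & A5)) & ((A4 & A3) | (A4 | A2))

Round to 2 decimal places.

0.58

A2 & A4 = min(a, b) on (0.52, 0.58) = 0.52
~A5 = 1 − 0.31 = 0.69
~A5 & A5 = min(a, b) on (0.69, 0.31) = 0.31
(A2 & A4) & (~A5 & A5) = min(a, b) on (0.52, 0.31) = 0.31
~((A2 & A4) & (~A5 & A5)) = 1 − 0.31 = 0.69
A4 & A3 = min(a, b) on (0.58, 0.55) = 0.55
A4 | A2 = max(a, b) on (0.58, 0.52) = 0.58
(A4 & A3) | (A4 | A2) = max(a, b) on (0.55, 0.58) = 0.58
~((A2 & A4) & (~A5 & A5)) & ((A4 & A3) | (A4 | A2)) = min(a, b) on (0.69, 0.58) = 0.58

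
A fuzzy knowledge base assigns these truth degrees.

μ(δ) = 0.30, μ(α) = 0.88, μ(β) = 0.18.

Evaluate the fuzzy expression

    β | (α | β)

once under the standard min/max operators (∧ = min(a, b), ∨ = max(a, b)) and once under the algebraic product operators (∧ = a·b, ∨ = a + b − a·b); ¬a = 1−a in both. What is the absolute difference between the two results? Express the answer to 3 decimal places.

Under standard min/max:
  α | β = max(a, b) on (0.88, 0.18) = 0.88
  β | (α | β) = max(a, b) on (0.18, 0.88) = 0.88
  → value = 0.8800
Under algebraic product:
  α | β = a + b − a·b on (0.8800, 0.1800) = 0.9016
  β | (α | β) = a + b − a·b on (0.1800, 0.9016) = 0.9193
  → value = 0.9193
|0.8800 − 0.9193| = 0.039

0.039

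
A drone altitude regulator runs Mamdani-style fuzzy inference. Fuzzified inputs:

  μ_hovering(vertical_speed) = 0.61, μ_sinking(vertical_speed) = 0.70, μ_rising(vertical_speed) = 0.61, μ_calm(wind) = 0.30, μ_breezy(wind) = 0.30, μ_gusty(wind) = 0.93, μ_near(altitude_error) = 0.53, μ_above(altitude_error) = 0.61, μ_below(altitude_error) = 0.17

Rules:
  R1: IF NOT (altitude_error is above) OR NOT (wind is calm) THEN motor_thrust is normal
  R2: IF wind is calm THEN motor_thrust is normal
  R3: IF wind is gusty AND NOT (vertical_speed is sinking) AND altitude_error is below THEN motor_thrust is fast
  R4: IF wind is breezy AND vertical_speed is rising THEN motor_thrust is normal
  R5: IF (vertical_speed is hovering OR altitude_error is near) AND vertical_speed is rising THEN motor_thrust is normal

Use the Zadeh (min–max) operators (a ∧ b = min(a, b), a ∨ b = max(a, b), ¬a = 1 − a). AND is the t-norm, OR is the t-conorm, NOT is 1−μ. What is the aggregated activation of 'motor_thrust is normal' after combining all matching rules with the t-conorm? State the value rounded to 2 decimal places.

0.70

R1: ¬above=1−0.61=0.39, ¬calm=1−0.30=0.70; OR[max(a, b)] → w = 0.70
R2: calm=0.30 → w = 0.30
R3: gusty=0.93, ¬sinking=1−0.70=0.30, below=0.17; AND[min(a, b)] → w = 0.17
R4: breezy=0.30, rising=0.61; AND[min(a, b)] → w = 0.30
R5: (hovering=0.61 OR near=0.53) = 0.61; AND[min(a, b)] with rising=0.61 → w = 0.61
Rules with consequent 'normal': {R1, R2, R4, R5} → strengths 0.70, 0.30, 0.30, 0.61
Aggregate via t-conorm [max(a, b)]: 0.70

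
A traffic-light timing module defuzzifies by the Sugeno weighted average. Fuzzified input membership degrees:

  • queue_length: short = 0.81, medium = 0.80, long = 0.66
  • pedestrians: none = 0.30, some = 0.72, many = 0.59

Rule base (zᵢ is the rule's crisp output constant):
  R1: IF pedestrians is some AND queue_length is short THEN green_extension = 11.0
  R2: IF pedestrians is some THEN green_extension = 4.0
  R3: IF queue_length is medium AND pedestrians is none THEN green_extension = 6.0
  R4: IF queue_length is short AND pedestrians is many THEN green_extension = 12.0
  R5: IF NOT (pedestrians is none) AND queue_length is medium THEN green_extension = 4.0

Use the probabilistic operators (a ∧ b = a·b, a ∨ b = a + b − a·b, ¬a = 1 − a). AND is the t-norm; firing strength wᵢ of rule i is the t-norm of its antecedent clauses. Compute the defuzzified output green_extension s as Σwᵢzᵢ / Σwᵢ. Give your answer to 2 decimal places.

7.25

R1 (z=11.0): some=0.72, short=0.81; AND[a·b] → w = 0.5832
R2 (z=4.0): some=0.72 → w = 0.7200
R3 (z=6.0): medium=0.80, none=0.30; AND[a·b] → w = 0.2400
R4 (z=12.0): short=0.81, many=0.59; AND[a·b] → w = 0.4779
R5 (z=4.0): ¬none=1−0.30=0.70, medium=0.80; AND[a·b] → w = 0.5600
Weighted average = (0.5832·11.0 + 0.7200·4.0 + 0.2400·6.0 + 0.4779·12.0 + 0.5600·4.0) / (0.5832 + 0.7200 + 0.2400 + 0.4779 + 0.5600)
  = 18.7100 / 2.5811 = 7.25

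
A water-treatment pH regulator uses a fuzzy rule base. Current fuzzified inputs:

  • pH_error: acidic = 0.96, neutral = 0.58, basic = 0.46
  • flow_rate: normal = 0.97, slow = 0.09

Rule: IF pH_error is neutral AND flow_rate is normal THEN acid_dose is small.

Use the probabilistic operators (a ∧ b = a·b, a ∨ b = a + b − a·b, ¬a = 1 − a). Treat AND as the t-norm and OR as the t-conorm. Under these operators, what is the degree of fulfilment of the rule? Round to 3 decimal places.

0.563

firing strength: neutral=0.58, normal=0.97; AND[a·b] → w = 0.5626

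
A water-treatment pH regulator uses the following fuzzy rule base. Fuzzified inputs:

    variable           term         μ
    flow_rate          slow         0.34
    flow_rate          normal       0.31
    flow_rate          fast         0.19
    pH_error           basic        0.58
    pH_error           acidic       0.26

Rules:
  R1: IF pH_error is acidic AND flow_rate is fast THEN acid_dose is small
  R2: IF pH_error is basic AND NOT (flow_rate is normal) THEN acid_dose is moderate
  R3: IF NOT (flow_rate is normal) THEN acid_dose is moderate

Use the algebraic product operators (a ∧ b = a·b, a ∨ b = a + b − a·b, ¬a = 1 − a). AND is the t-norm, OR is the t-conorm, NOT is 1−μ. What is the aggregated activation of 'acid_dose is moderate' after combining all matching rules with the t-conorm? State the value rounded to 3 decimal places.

R1: acidic=0.26, fast=0.19; AND[a·b] → w = 0.0494
R2: basic=0.58, ¬normal=1−0.31=0.69; AND[a·b] → w = 0.4002
R3: ¬normal=1−0.31=0.69 → w = 0.6900
Rules with consequent 'moderate': {R2, R3} → strengths 0.4002, 0.6900
Aggregate via t-conorm [a + b − a·b]: 0.8141

0.814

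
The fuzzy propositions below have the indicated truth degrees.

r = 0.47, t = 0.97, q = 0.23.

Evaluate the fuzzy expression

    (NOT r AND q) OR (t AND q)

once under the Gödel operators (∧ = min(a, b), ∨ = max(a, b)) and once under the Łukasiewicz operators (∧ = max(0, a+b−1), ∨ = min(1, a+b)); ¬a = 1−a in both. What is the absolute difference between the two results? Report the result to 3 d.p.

0.030

Under Gödel:
  NOT r = 1 − 0.47 = 0.53
  NOT r AND q = min(a, b) on (0.53, 0.23) = 0.23
  t AND q = min(a, b) on (0.97, 0.23) = 0.23
  (NOT r AND q) OR (t AND q) = max(a, b) on (0.23, 0.23) = 0.23
  → value = 0.2300
Under Łukasiewicz:
  NOT r = 1 − 0.47 = 0.53
  NOT r AND q = max(0, a+b−1) on (0.53, 0.23) = 0.00
  t AND q = max(0, a+b−1) on (0.97, 0.23) = 0.20
  (NOT r AND q) OR (t AND q) = min(1, a+b) on (0.00, 0.20) = 0.20
  → value = 0.2000
|0.2300 − 0.2000| = 0.030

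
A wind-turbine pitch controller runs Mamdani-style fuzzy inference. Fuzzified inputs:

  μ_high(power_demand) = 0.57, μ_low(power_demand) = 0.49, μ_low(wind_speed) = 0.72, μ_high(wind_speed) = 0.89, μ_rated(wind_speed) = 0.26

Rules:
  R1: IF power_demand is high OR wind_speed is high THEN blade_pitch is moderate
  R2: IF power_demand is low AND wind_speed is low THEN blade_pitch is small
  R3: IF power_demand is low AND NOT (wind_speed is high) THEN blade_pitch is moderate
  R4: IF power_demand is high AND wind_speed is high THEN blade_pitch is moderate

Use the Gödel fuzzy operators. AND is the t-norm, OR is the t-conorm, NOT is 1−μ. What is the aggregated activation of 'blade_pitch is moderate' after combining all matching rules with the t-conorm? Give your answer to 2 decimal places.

0.89

R1: high=0.57, high=0.89; OR[max(a, b)] → w = 0.89
R2: low=0.49, low=0.72; AND[min(a, b)] → w = 0.49
R3: low=0.49, ¬high=1−0.89=0.11; AND[min(a, b)] → w = 0.11
R4: high=0.57, high=0.89; AND[min(a, b)] → w = 0.57
Rules with consequent 'moderate': {R1, R3, R4} → strengths 0.89, 0.11, 0.57
Aggregate via t-conorm [max(a, b)]: 0.89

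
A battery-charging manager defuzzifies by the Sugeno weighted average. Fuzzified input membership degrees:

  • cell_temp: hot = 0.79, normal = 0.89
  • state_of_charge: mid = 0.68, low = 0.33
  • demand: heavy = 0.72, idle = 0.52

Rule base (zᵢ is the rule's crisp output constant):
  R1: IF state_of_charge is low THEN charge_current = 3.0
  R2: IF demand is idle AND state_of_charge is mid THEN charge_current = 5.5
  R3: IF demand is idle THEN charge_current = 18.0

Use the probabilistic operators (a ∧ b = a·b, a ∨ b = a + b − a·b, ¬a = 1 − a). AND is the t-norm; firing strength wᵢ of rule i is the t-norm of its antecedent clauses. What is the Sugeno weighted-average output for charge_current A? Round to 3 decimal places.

10.215

R1 (z=3.0): low=0.33 → w = 0.3300
R2 (z=5.5): idle=0.52, mid=0.68; AND[a·b] → w = 0.3536
R3 (z=18.0): idle=0.52 → w = 0.5200
Weighted average = (0.3300·3.0 + 0.3536·5.5 + 0.5200·18.0) / (0.3300 + 0.3536 + 0.5200)
  = 12.2948 / 1.2036 = 10.215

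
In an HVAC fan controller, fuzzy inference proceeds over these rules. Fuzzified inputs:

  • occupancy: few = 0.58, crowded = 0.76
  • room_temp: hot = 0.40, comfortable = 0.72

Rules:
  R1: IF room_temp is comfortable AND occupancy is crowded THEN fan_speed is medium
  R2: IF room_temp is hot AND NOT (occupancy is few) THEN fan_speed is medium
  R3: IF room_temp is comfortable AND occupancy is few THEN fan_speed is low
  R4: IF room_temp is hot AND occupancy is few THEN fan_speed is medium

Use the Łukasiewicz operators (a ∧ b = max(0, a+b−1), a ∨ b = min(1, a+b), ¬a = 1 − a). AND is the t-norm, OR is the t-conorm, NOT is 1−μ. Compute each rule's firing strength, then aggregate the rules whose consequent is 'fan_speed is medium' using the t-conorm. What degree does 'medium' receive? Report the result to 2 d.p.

0.48

R1: comfortable=0.72, crowded=0.76; AND[max(0, a+b−1)] → w = 0.48
R2: hot=0.40, ¬few=1−0.58=0.42; AND[max(0, a+b−1)] → w = 0.00
R3: comfortable=0.72, few=0.58; AND[max(0, a+b−1)] → w = 0.30
R4: hot=0.40, few=0.58; AND[max(0, a+b−1)] → w = 0.00
Rules with consequent 'medium': {R1, R2, R4} → strengths 0.48, 0.00, 0.00
Aggregate via t-conorm [min(1, a+b)]: 0.48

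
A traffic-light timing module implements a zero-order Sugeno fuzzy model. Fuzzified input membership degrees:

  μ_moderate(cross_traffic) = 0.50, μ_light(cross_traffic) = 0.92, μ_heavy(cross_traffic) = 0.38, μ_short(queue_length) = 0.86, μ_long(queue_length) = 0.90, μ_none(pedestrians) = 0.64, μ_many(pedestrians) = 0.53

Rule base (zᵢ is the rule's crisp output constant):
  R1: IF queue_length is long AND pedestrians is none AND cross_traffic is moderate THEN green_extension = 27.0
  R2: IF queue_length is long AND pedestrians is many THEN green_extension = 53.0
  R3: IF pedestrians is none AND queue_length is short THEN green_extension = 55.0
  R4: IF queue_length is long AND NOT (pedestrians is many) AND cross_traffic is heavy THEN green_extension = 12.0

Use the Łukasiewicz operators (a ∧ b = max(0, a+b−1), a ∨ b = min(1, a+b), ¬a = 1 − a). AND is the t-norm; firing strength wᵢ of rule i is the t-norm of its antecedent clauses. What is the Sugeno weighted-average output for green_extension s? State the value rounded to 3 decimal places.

52.959

R1 (z=27.0): long=0.90, none=0.64, moderate=0.50; AND[max(0, a+b−1)] → w = 0.04
R2 (z=53.0): long=0.90, many=0.53; AND[max(0, a+b−1)] → w = 0.43
R3 (z=55.0): none=0.64, short=0.86; AND[max(0, a+b−1)] → w = 0.50
R4 (z=12.0): long=0.90, ¬many=1−0.53=0.47, heavy=0.38; AND[max(0, a+b−1)] → w = 0.00
Weighted average = (0.04·27.0 + 0.43·53.0 + 0.50·55.0 + 0.00·12.0) / (0.04 + 0.43 + 0.50 + 0.00)
  = 51.3700 / 0.9700 = 52.959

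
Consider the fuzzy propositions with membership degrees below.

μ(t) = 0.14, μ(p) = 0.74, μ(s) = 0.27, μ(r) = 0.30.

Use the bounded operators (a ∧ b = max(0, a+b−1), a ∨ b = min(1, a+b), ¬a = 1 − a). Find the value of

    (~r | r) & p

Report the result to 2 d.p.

~r = 1 − 0.30 = 0.70
~r | r = min(1, a+b) on (0.70, 0.30) = 1.00
(~r | r) & p = max(0, a+b−1) on (1.00, 0.74) = 0.74

0.74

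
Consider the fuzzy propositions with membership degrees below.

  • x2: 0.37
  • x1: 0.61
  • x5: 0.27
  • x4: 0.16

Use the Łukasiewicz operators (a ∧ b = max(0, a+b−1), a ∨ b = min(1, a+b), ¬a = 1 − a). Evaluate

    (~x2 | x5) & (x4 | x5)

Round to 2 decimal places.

~x2 = 1 − 0.37 = 0.63
~x2 | x5 = min(1, a+b) on (0.63, 0.27) = 0.90
x4 | x5 = min(1, a+b) on (0.16, 0.27) = 0.43
(~x2 | x5) & (x4 | x5) = max(0, a+b−1) on (0.90, 0.43) = 0.33

0.33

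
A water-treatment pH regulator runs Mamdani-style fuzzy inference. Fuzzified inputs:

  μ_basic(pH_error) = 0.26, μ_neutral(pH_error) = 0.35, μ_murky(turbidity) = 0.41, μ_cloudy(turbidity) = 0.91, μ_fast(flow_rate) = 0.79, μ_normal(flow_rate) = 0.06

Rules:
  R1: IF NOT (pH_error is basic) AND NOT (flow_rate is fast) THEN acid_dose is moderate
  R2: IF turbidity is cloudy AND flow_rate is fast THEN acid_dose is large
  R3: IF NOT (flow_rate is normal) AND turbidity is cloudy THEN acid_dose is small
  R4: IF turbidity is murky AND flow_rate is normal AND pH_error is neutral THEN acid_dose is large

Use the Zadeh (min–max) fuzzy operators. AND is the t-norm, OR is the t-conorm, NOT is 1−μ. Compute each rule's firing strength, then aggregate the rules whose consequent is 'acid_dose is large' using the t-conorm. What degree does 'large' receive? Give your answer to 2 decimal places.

R1: ¬basic=1−0.26=0.74, ¬fast=1−0.79=0.21; AND[min(a, b)] → w = 0.21
R2: cloudy=0.91, fast=0.79; AND[min(a, b)] → w = 0.79
R3: ¬normal=1−0.06=0.94, cloudy=0.91; AND[min(a, b)] → w = 0.91
R4: murky=0.41, normal=0.06, neutral=0.35; AND[min(a, b)] → w = 0.06
Rules with consequent 'large': {R2, R4} → strengths 0.79, 0.06
Aggregate via t-conorm [max(a, b)]: 0.79

0.79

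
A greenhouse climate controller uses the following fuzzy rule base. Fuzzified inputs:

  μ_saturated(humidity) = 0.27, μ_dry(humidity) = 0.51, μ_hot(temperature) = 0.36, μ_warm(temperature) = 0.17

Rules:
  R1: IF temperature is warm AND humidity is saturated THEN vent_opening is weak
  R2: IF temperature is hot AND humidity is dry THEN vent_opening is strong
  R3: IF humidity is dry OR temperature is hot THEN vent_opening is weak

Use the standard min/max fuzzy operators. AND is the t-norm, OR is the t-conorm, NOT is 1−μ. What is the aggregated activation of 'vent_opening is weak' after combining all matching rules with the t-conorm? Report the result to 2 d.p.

R1: warm=0.17, saturated=0.27; AND[min(a, b)] → w = 0.17
R2: hot=0.36, dry=0.51; AND[min(a, b)] → w = 0.36
R3: dry=0.51, hot=0.36; OR[max(a, b)] → w = 0.51
Rules with consequent 'weak': {R1, R3} → strengths 0.17, 0.51
Aggregate via t-conorm [max(a, b)]: 0.51

0.51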